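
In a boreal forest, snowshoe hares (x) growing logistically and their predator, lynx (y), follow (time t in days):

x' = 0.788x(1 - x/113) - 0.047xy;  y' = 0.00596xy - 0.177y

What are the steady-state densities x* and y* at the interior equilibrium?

x* ≈ 29.7, y* ≈ 12.4

From dy/dt = 0 with y > 0: 0.00596x* = 0.177, so x* = 29.7.
Substitute into dx/dt = 0: 0.788(1 - 29.7/113) = 0.047y*.
The bracket is 0.737, giving y* = 0.581/0.047 = 12.4.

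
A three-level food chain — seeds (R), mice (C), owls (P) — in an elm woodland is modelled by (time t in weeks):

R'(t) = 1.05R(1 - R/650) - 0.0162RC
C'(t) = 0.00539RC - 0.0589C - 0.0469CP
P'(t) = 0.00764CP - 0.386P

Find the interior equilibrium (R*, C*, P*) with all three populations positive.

R* ≈ 143, C* ≈ 50.5, P* ≈ 15.2

From dP/dt = 0: 0.00764C* = 0.386, so C* = 50.5.
From dR/dt = 0: 1.05(1 - R*/650) = 0.0162·50.5, giving R* = 650·(1 - 0.78) = 143.
From dC/dt = 0: 0.00539·143 - 0.0589 = 0.0469P*, so P* = 0.714/0.0469 = 15.2.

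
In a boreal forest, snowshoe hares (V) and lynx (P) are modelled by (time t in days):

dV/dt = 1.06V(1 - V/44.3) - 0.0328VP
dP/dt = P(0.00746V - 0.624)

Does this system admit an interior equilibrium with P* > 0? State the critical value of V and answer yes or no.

The predator equation gives dP/dt > 0 only when V > 0.624/0.00746 = 83.6.
Without the predator, V → K = 44.3. Since 44.3 < 83.6, the predator cannot invade.

Threshold V = 83.6; K < 83.6, so no, the predator goes extinct.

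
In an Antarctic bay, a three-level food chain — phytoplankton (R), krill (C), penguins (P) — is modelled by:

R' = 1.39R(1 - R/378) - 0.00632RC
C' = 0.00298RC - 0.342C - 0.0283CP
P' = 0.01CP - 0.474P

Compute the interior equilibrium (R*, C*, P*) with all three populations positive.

R* ≈ 297, C* ≈ 47.4, P* ≈ 19.1

From dP/dt = 0: 0.01C* = 0.474, so C* = 47.4.
From dR/dt = 0: 1.39(1 - R*/378) = 0.00632·47.4, giving R* = 378·(1 - 0.216) = 297.
From dC/dt = 0: 0.00298·297 - 0.342 = 0.0283P*, so P* = 0.542/0.0283 = 19.1.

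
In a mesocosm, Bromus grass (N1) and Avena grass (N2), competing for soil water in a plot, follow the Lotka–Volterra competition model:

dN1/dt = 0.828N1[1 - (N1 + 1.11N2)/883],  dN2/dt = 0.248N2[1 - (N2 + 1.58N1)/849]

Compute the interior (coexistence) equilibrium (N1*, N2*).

Setting both brackets to zero gives the nullclines N1 + 1.11N2 = 883 and 1.58N1 + N2 = 849.
Substituting N2 = 849 - 1.58N1 into the first: N1(1 - 1.11·1.58) = 883 - 1.11·849.
So N1* = -59.4/-0.754 = 78.8, and then N2* = 849 - 1.58·78.8 = 725.

N1* ≈ 78.8, N2* ≈ 725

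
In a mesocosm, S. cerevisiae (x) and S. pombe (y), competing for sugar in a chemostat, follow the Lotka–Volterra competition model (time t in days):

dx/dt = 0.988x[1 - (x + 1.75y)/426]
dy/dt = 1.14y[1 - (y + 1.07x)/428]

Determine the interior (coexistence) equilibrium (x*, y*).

x* ≈ 370, y* ≈ 31.9

Setting both brackets to zero gives the nullclines x + 1.75y = 426 and 1.07x + y = 428.
Substituting y = 428 - 1.07x into the first: x(1 - 1.75·1.07) = 426 - 1.75·428.
So x* = -323/-0.873 = 370, and then y* = 428 - 1.07·370 = 31.9.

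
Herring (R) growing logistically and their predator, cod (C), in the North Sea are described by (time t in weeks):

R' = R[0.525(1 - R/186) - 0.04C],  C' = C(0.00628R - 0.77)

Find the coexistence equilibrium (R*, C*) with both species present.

From dC/dt = 0 with C > 0: 0.00628R* = 0.77, so R* = 123.
Substitute into dR/dt = 0: 0.525(1 - 123/186) = 0.04C*.
The bracket is 0.341, giving C* = 0.179/0.04 = 4.47.

R* ≈ 123, C* ≈ 4.47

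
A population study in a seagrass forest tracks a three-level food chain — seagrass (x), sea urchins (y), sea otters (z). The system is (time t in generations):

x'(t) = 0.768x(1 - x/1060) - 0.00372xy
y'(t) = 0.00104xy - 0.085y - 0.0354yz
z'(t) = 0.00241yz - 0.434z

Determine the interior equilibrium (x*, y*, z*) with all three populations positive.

From dz/dt = 0: 0.00241y* = 0.434, so y* = 180.
From dx/dt = 0: 0.768(1 - x*/1060) = 0.00372·180, giving x* = 1060·(1 - 0.872) = 135.
From dy/dt = 0: 0.00104·135 - 0.085 = 0.0354z*, so z* = 0.0558/0.0354 = 1.58.

x* ≈ 135, y* ≈ 180, z* ≈ 1.58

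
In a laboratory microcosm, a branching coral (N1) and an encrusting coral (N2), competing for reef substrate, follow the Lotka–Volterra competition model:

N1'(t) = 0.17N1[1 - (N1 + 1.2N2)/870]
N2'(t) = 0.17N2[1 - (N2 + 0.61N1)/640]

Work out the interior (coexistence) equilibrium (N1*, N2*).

Setting both brackets to zero gives the nullclines N1 + 1.2N2 = 870 and 0.61N1 + N2 = 640.
Substituting N2 = 640 - 0.61N1 into the first: N1(1 - 1.2·0.61) = 870 - 1.2·640.
So N1* = 102/0.268 = 381, and then N2* = 640 - 0.61·381 = 408.

N1* ≈ 381, N2* ≈ 408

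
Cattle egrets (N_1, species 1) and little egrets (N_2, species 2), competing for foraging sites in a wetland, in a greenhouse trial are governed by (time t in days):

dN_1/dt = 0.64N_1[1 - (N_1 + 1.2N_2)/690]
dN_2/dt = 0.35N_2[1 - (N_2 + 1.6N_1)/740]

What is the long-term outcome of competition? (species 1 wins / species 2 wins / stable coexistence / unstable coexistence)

unstable coexistence (outcome depends on initial conditions)

Compare the nullcline intercepts: K1/α12 = 690/1.2 = 575 < K2 = 740; K2/α21 = 740/1.6 = 462 < K1 = 690.
Since both are reversed, neither can invade when rare; the interior point is a saddle.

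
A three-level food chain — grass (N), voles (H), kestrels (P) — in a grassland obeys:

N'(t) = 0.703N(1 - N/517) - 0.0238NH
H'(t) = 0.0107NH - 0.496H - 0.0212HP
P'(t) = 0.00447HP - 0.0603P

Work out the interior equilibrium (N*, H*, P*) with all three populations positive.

N* ≈ 281, H* ≈ 13.5, P* ≈ 118

From dP/dt = 0: 0.00447H* = 0.0603, so H* = 13.5.
From dN/dt = 0: 0.703(1 - N*/517) = 0.0238·13.5, giving N* = 517·(1 - 0.457) = 281.
From dH/dt = 0: 0.0107·281 - 0.496 = 0.0212P*, so P* = 2.51/0.0212 = 118.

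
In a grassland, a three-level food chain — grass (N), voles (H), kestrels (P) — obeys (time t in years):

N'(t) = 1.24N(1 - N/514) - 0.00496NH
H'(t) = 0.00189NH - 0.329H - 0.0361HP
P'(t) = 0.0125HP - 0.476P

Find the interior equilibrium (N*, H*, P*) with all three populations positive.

From dP/dt = 0: 0.0125H* = 0.476, so H* = 38.1.
From dN/dt = 0: 1.24(1 - N*/514) = 0.00496·38.1, giving N* = 514·(1 - 0.152) = 436.
From dH/dt = 0: 0.00189·436 - 0.329 = 0.0361P*, so P* = 0.494/0.0361 = 13.7.

N* ≈ 436, H* ≈ 38.1, P* ≈ 13.7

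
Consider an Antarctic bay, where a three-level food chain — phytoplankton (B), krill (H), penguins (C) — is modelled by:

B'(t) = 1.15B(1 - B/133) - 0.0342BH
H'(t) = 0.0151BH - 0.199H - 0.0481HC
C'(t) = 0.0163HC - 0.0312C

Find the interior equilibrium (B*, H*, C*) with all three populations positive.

From dC/dt = 0: 0.0163H* = 0.0312, so H* = 1.91.
From dB/dt = 0: 1.15(1 - B*/133) = 0.0342·1.91, giving B* = 133·(1 - 0.0569) = 125.
From dH/dt = 0: 0.0151·125 - 0.199 = 0.0481C*, so C* = 1.69/0.0481 = 35.2.

B* ≈ 125, H* ≈ 1.91, C* ≈ 35.2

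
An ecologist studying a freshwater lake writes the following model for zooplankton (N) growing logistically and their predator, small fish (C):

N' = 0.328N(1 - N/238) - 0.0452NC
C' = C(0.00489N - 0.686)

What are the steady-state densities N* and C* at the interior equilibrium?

From dC/dt = 0 with C > 0: 0.00489N* = 0.686, so N* = 140.
Substitute into dN/dt = 0: 0.328(1 - 140/238) = 0.0452C*.
The bracket is 0.411, giving C* = 0.135/0.0452 = 2.98.

N* ≈ 140, C* ≈ 2.98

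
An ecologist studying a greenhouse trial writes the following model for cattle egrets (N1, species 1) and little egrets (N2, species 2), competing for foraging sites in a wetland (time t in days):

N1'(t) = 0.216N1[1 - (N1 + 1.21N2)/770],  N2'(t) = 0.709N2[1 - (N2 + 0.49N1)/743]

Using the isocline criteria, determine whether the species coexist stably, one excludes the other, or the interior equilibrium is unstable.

species 2 excludes species 1

Compare the nullcline intercepts: K1/α12 = 770/1.21 = 636 < K2 = 743; K2/α21 = 743/0.49 = 1520 > K1 = 770.
Since the inequalities point opposite ways, species 2 can invade but species 1 cannot.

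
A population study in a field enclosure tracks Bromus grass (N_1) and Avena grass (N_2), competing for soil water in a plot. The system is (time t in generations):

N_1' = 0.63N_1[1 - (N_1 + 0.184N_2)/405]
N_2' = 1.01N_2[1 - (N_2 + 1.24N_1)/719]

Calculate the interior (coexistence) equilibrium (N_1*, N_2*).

Setting both brackets to zero gives the nullclines N_1 + 0.184N_2 = 405 and 1.24N_1 + N_2 = 719.
Substituting N_2 = 719 - 1.24N_1 into the first: N_1(1 - 0.184·1.24) = 405 - 0.184·719.
So N_1* = 273/0.772 = 353, and then N_2* = 719 - 1.24·353 = 281.

N_1* ≈ 353, N_2* ≈ 281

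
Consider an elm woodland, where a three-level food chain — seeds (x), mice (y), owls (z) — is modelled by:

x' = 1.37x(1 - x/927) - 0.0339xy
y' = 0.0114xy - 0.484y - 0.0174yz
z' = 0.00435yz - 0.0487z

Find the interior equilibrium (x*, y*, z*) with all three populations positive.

From dz/dt = 0: 0.00435y* = 0.0487, so y* = 11.2.
From dx/dt = 0: 1.37(1 - x*/927) = 0.0339·11.2, giving x* = 927·(1 - 0.277) = 670.
From dy/dt = 0: 0.0114·670 - 0.484 = 0.0174z*, so z* = 7.16/0.0174 = 411.

x* ≈ 670, y* ≈ 11.2, z* ≈ 411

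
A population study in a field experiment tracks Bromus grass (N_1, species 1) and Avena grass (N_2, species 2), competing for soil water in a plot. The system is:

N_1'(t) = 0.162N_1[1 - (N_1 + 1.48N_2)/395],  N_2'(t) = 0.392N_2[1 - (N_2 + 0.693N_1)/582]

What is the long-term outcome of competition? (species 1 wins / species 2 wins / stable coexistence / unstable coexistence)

species 2 excludes species 1

Compare the nullcline intercepts: K1/α12 = 395/1.48 = 267 < K2 = 582; K2/α21 = 582/0.693 = 840 > K1 = 395.
Since the inequalities point opposite ways, species 2 can invade but species 1 cannot.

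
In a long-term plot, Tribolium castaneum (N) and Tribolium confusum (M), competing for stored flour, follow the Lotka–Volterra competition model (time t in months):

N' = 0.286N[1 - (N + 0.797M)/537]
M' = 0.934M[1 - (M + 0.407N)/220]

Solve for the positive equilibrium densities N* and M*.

N* ≈ 535, M* ≈ 2.13

Setting both brackets to zero gives the nullclines N + 0.797M = 537 and 0.407N + M = 220.
Substituting M = 220 - 0.407N into the first: N(1 - 0.797·0.407) = 537 - 0.797·220.
So N* = 362/0.676 = 535, and then M* = 220 - 0.407·535 = 2.13.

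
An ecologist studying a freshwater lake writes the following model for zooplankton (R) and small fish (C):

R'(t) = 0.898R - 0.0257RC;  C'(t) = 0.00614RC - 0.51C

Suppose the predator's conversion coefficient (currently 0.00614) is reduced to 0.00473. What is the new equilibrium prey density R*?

At the interior fixed point, setting dC/dt = 0 with C > 0 fixes R* = (predator death rate)/(RC coefficient) — independent of the other coefficients.
With the change, R* = 0.51/0.00473 = 108; it rises from 83.1.

R* ≈ 108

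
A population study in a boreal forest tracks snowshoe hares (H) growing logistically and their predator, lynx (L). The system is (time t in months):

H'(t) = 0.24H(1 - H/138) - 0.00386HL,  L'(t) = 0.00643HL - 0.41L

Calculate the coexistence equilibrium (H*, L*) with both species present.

H* ≈ 63.8, L* ≈ 33.4

From dL/dt = 0 with L > 0: 0.00643H* = 0.41, so H* = 63.8.
Substitute into dH/dt = 0: 0.24(1 - 63.8/138) = 0.00386L*.
The bracket is 0.538, giving L* = 0.129/0.00386 = 33.4.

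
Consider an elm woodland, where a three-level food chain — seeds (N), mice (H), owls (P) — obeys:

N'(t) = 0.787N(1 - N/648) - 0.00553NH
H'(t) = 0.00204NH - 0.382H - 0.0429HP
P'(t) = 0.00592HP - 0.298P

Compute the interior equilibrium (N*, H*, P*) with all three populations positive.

N* ≈ 419, H* ≈ 50.3, P* ≈ 11

From dP/dt = 0: 0.00592H* = 0.298, so H* = 50.3.
From dN/dt = 0: 0.787(1 - N*/648) = 0.00553·50.3, giving N* = 648·(1 - 0.354) = 419.
From dH/dt = 0: 0.00204·419 - 0.382 = 0.0429P*, so P* = 0.472/0.0429 = 11.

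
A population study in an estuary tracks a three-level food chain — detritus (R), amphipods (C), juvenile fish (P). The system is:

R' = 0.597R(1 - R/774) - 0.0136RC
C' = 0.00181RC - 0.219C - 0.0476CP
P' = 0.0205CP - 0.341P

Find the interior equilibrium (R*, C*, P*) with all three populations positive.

R* ≈ 481, C* ≈ 16.6, P* ≈ 13.7

From dP/dt = 0: 0.0205C* = 0.341, so C* = 16.6.
From dR/dt = 0: 0.597(1 - R*/774) = 0.0136·16.6, giving R* = 774·(1 - 0.379) = 481.
From dC/dt = 0: 0.00181·481 - 0.219 = 0.0476P*, so P* = 0.651/0.0476 = 13.7.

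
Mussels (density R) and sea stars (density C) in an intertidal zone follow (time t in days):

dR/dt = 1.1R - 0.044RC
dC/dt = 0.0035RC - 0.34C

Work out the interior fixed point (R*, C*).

Set dC/dt = 0 with C > 0: 0.0035R - 0.34 = 0, so R* = 0.34/0.0035 = 97.1.
Set dR/dt = 0 with R > 0: 1.1 - 0.044C = 0, so C* = 1.1/0.044 = 25.

R* ≈ 97.1, C* ≈ 25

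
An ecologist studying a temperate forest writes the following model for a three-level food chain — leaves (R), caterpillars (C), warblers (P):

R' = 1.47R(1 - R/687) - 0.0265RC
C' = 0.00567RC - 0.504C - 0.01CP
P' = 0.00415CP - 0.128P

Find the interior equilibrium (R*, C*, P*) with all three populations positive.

From dP/dt = 0: 0.00415C* = 0.128, so C* = 30.8.
From dR/dt = 0: 1.47(1 - R*/687) = 0.0265·30.8, giving R* = 687·(1 - 0.556) = 305.
From dC/dt = 0: 0.00567·305 - 0.504 = 0.01P*, so P* = 1.23/0.01 = 123.

R* ≈ 305, C* ≈ 30.8, P* ≈ 123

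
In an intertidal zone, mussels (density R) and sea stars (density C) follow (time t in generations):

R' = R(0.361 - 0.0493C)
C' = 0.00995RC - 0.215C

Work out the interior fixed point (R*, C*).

R* ≈ 21.6, C* ≈ 7.32

Set dC/dt = 0 with C > 0: 0.00995R - 0.215 = 0, so R* = 0.215/0.00995 = 21.6.
Set dR/dt = 0 with R > 0: 0.361 - 0.0493C = 0, so C* = 0.361/0.0493 = 7.32.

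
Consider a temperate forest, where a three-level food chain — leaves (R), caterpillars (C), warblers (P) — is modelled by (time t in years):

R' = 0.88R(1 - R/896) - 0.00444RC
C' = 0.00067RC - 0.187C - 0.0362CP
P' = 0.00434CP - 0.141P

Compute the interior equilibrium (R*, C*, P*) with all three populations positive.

From dP/dt = 0: 0.00434C* = 0.141, so C* = 32.5.
From dR/dt = 0: 0.88(1 - R*/896) = 0.00444·32.5, giving R* = 896·(1 - 0.164) = 749.
From dC/dt = 0: 0.00067·749 - 0.187 = 0.0362P*, so P* = 0.315/0.0362 = 8.7.

R* ≈ 749, C* ≈ 32.5, P* ≈ 8.7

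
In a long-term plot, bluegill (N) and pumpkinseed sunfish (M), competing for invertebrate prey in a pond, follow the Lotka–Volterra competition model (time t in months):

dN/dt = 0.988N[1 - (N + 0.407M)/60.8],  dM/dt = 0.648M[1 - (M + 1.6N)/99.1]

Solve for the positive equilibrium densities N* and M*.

Setting both brackets to zero gives the nullclines N + 0.407M = 60.8 and 1.6N + M = 99.1.
Substituting M = 99.1 - 1.6N into the first: N(1 - 0.407·1.6) = 60.8 - 0.407·99.1.
So N* = 20.5/0.349 = 58.7, and then M* = 99.1 - 1.6·58.7 = 5.22.

N* ≈ 58.7, M* ≈ 5.22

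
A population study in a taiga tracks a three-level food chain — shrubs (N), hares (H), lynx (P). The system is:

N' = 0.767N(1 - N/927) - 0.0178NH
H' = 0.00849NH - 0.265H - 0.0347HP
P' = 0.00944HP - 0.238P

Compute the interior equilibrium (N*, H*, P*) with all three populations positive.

From dP/dt = 0: 0.00944H* = 0.238, so H* = 25.2.
From dN/dt = 0: 0.767(1 - N*/927) = 0.0178·25.2, giving N* = 927·(1 - 0.585) = 385.
From dH/dt = 0: 0.00849·385 - 0.265 = 0.0347P*, so P* = 3/0.0347 = 86.5.

N* ≈ 385, H* ≈ 25.2, P* ≈ 86.5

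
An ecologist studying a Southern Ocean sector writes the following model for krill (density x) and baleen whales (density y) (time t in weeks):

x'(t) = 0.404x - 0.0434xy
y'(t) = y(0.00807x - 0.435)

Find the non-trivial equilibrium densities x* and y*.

Set dy/dt = 0 with y > 0: 0.00807x - 0.435 = 0, so x* = 0.435/0.00807 = 53.9.
Set dx/dt = 0 with x > 0: 0.404 - 0.0434y = 0, so y* = 0.404/0.0434 = 9.31.

x* ≈ 53.9, y* ≈ 9.31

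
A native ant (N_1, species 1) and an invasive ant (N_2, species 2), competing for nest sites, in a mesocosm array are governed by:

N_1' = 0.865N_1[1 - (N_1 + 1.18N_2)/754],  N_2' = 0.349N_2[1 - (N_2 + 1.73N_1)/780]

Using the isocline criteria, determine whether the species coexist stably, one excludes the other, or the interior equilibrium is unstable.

Compare the nullcline intercepts: K1/α12 = 754/1.18 = 639 < K2 = 780; K2/α21 = 780/1.73 = 451 < K1 = 754.
Since both are reversed, neither can invade when rare; the interior point is a saddle.

unstable coexistence (outcome depends on initial conditions)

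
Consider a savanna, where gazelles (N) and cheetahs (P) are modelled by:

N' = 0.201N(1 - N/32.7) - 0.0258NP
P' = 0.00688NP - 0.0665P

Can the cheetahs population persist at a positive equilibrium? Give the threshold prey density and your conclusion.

The predator equation gives dP/dt > 0 only when N > 0.0665/0.00688 = 9.67.
Without the predator, N → K = 32.7. Since 32.7 > 9.67, the predator can invade and persist.

Threshold N = 9.67; K > 9.67, so yes, the predator persists.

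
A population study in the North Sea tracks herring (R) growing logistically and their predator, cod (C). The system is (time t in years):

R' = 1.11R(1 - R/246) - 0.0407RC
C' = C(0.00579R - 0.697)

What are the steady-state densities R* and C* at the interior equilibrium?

From dC/dt = 0 with C > 0: 0.00579R* = 0.697, so R* = 120.
Substitute into dR/dt = 0: 1.11(1 - 120/246) = 0.0407C*.
The bracket is 0.511, giving C* = 0.567/0.0407 = 13.9.

R* ≈ 120, C* ≈ 13.9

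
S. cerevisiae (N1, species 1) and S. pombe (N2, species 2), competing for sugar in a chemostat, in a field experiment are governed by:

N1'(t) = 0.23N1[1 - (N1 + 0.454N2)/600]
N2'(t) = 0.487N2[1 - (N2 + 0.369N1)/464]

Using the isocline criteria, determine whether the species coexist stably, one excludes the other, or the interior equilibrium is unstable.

Compare the nullcline intercepts: K1/α12 = 600/0.454 = 1320 > K2 = 464; K2/α21 = 464/0.369 = 1260 > K1 = 600.
Since both inequalities hold, each species can invade when rare, so the interior equilibrium is stable.

stable coexistence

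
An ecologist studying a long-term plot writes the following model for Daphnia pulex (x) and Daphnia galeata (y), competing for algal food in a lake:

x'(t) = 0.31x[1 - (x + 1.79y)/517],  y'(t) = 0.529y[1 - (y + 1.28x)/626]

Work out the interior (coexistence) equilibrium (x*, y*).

Setting both brackets to zero gives the nullclines x + 1.79y = 517 and 1.28x + y = 626.
Substituting y = 626 - 1.28x into the first: x(1 - 1.79·1.28) = 517 - 1.79·626.
So x* = -604/-1.29 = 467, and then y* = 626 - 1.28·467 = 27.7.

x* ≈ 467, y* ≈ 27.7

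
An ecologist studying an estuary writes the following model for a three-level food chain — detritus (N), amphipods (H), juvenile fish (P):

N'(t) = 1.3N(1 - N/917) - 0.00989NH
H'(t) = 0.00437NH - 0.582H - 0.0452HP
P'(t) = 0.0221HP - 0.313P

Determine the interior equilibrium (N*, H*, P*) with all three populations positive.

N* ≈ 818, H* ≈ 14.2, P* ≈ 66.2

From dP/dt = 0: 0.0221H* = 0.313, so H* = 14.2.
From dN/dt = 0: 1.3(1 - N*/917) = 0.00989·14.2, giving N* = 917·(1 - 0.108) = 818.
From dH/dt = 0: 0.00437·818 - 0.582 = 0.0452P*, so P* = 2.99/0.0452 = 66.2.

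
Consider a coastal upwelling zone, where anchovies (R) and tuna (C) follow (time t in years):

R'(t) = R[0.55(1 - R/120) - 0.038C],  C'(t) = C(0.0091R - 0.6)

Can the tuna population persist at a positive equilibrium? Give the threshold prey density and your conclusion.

The predator equation gives dC/dt > 0 only when R > 0.6/0.0091 = 65.9.
Without the predator, R → K = 120. Since 120 > 65.9, the predator can invade and persist.

Threshold R = 65.9; K > 65.9, so yes, the predator persists.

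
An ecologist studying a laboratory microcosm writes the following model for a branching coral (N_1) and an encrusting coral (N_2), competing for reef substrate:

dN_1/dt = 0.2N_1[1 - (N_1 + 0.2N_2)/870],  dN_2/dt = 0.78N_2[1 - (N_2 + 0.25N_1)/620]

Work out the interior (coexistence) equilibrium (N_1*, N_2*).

N_1* ≈ 785, N_2* ≈ 424

Setting both brackets to zero gives the nullclines N_1 + 0.2N_2 = 870 and 0.25N_1 + N_2 = 620.
Substituting N_2 = 620 - 0.25N_1 into the first: N_1(1 - 0.2·0.25) = 870 - 0.2·620.
So N_1* = 746/0.95 = 785, and then N_2* = 620 - 0.25·785 = 424.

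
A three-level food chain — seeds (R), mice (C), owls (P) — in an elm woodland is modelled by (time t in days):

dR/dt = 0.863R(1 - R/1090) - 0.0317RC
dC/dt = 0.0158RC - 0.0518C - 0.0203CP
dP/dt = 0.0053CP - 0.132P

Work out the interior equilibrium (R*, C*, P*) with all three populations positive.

From dP/dt = 0: 0.0053C* = 0.132, so C* = 24.9.
From dR/dt = 0: 0.863(1 - R*/1090) = 0.0317·24.9, giving R* = 1090·(1 - 0.915) = 92.8.
From dC/dt = 0: 0.0158·92.8 - 0.0518 = 0.0203P*, so P* = 1.41/0.0203 = 69.7.

R* ≈ 92.8, C* ≈ 24.9, P* ≈ 69.7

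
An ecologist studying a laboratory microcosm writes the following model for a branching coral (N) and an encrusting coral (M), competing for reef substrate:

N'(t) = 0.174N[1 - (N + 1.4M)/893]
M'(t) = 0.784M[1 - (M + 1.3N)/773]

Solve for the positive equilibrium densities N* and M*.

Setting both brackets to zero gives the nullclines N + 1.4M = 893 and 1.3N + M = 773.
Substituting M = 773 - 1.3N into the first: N(1 - 1.4·1.3) = 893 - 1.4·773.
So N* = -189/-0.82 = 231, and then M* = 773 - 1.3·231 = 473.

N* ≈ 231, M* ≈ 473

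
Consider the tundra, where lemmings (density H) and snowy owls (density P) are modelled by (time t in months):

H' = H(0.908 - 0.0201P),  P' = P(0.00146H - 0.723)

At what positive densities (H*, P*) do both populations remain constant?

H* ≈ 495, P* ≈ 45.2

Set dP/dt = 0 with P > 0: 0.00146H - 0.723 = 0, so H* = 0.723/0.00146 = 495.
Set dH/dt = 0 with H > 0: 0.908 - 0.0201P = 0, so P* = 0.908/0.0201 = 45.2.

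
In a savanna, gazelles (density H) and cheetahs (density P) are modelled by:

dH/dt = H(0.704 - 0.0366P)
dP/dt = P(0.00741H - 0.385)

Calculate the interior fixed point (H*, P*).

H* ≈ 52, P* ≈ 19.2

Set dP/dt = 0 with P > 0: 0.00741H - 0.385 = 0, so H* = 0.385/0.00741 = 52.
Set dH/dt = 0 with H > 0: 0.704 - 0.0366P = 0, so P* = 0.704/0.0366 = 19.2.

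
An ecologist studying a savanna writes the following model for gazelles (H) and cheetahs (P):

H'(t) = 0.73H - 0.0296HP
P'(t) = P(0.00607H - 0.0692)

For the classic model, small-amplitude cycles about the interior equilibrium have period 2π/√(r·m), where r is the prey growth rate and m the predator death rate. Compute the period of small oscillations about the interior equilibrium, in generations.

Here r = 0.73 and m = 0.0692, so r·m = 0.0505.
ω = √0.0505 = 0.225 per generation, hence T = 2π/ω ≈ 28 generations.

T ≈ 28 generations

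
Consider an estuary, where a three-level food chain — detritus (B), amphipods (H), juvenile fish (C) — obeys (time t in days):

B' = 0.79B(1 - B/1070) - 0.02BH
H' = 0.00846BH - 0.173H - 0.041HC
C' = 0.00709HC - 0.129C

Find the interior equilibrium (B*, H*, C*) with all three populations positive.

From dC/dt = 0: 0.00709H* = 0.129, so H* = 18.2.
From dB/dt = 0: 0.79(1 - B*/1070) = 0.02·18.2, giving B* = 1070·(1 - 0.461) = 577.
From dH/dt = 0: 0.00846·577 - 0.173 = 0.041C*, so C* = 4.71/0.041 = 115.

B* ≈ 577, H* ≈ 18.2, C* ≈ 115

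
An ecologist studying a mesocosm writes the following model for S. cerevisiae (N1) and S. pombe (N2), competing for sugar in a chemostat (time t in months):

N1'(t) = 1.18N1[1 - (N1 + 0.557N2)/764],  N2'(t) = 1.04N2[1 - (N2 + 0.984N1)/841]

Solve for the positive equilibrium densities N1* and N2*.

Setting both brackets to zero gives the nullclines N1 + 0.557N2 = 764 and 0.984N1 + N2 = 841.
Substituting N2 = 841 - 0.984N1 into the first: N1(1 - 0.557·0.984) = 764 - 0.557·841.
So N1* = 296/0.452 = 654, and then N2* = 841 - 0.984·654 = 197.

N1* ≈ 654, N2* ≈ 197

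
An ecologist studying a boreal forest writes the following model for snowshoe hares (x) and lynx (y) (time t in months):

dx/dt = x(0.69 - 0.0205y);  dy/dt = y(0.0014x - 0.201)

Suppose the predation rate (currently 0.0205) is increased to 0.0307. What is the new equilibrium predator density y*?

At the interior fixed point, setting dx/dt = 0 with x > 0 fixes y* = (prey growth rate)/(xy coefficient) — independent of the other coefficients.
With the change, y* = 0.69/0.0307 = 22.5; it falls from 33.7.

y* ≈ 22.5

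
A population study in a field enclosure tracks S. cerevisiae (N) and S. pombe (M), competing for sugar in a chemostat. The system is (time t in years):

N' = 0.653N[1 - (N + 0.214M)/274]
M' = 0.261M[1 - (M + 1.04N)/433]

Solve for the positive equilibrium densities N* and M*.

Setting both brackets to zero gives the nullclines N + 0.214M = 274 and 1.04N + M = 433.
Substituting M = 433 - 1.04N into the first: N(1 - 0.214·1.04) = 274 - 0.214·433.
So N* = 181/0.777 = 233, and then M* = 433 - 1.04·233 = 190.

N* ≈ 233, M* ≈ 190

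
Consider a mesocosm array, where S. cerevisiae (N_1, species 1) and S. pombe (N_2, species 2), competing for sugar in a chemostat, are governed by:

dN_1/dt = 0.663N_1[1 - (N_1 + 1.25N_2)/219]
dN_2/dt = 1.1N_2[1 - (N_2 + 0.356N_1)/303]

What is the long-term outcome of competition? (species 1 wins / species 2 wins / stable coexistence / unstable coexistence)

species 2 excludes species 1

Compare the nullcline intercepts: K1/α12 = 219/1.25 = 175 < K2 = 303; K2/α21 = 303/0.356 = 851 > K1 = 219.
Since the inequalities point opposite ways, species 2 can invade but species 1 cannot.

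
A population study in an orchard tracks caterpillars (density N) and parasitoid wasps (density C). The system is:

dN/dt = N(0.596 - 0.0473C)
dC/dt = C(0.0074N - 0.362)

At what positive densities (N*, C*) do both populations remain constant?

N* ≈ 48.9, C* ≈ 12.6

Set dC/dt = 0 with C > 0: 0.0074N - 0.362 = 0, so N* = 0.362/0.0074 = 48.9.
Set dN/dt = 0 with N > 0: 0.596 - 0.0473C = 0, so C* = 0.596/0.0473 = 12.6.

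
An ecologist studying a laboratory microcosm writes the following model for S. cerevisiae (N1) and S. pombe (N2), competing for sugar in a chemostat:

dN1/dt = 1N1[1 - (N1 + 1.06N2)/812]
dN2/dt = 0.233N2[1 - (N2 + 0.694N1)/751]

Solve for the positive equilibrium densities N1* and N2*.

N1* ≈ 60.3, N2* ≈ 709

Setting both brackets to zero gives the nullclines N1 + 1.06N2 = 812 and 0.694N1 + N2 = 751.
Substituting N2 = 751 - 0.694N1 into the first: N1(1 - 1.06·0.694) = 812 - 1.06·751.
So N1* = 15.9/0.264 = 60.3, and then N2* = 751 - 0.694·60.3 = 709.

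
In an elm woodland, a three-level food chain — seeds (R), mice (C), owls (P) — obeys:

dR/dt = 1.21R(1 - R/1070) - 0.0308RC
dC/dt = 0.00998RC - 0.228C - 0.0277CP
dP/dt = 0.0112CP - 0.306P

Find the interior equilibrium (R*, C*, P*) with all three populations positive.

From dP/dt = 0: 0.0112C* = 0.306, so C* = 27.3.
From dR/dt = 0: 1.21(1 - R*/1070) = 0.0308·27.3, giving R* = 1070·(1 - 0.695) = 326.
From dC/dt = 0: 0.00998·326 - 0.228 = 0.0277P*, so P* = 3.02/0.0277 = 109.

R* ≈ 326, C* ≈ 27.3, P* ≈ 109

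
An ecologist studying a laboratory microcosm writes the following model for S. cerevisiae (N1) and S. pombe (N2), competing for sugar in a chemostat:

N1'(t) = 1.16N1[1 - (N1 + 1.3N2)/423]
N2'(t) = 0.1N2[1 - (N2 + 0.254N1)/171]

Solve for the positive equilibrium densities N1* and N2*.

Setting both brackets to zero gives the nullclines N1 + 1.3N2 = 423 and 0.254N1 + N2 = 171.
Substituting N2 = 171 - 0.254N1 into the first: N1(1 - 1.3·0.254) = 423 - 1.3·171.
So N1* = 201/0.67 = 300, and then N2* = 171 - 0.254·300 = 94.9.

N1* ≈ 300, N2* ≈ 94.9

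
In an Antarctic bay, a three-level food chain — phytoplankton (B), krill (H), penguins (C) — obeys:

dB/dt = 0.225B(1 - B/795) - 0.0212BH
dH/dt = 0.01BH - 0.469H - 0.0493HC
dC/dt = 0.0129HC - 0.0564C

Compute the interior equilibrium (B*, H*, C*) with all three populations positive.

From dC/dt = 0: 0.0129H* = 0.0564, so H* = 4.37.
From dB/dt = 0: 0.225(1 - B*/795) = 0.0212·4.37, giving B* = 795·(1 - 0.412) = 468.
From dH/dt = 0: 0.01·468 - 0.469 = 0.0493C*, so C* = 4.21/0.0493 = 85.3.

B* ≈ 468, H* ≈ 4.37, C* ≈ 85.3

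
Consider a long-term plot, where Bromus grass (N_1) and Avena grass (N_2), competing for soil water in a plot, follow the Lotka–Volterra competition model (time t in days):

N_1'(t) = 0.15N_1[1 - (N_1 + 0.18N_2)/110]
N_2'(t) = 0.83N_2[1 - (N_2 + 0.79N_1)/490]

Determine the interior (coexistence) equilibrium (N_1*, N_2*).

Setting both brackets to zero gives the nullclines N_1 + 0.18N_2 = 110 and 0.79N_1 + N_2 = 490.
Substituting N_2 = 490 - 0.79N_1 into the first: N_1(1 - 0.18·0.79) = 110 - 0.18·490.
So N_1* = 21.8/0.858 = 25.4, and then N_2* = 490 - 0.79·25.4 = 470.

N_1* ≈ 25.4, N_2* ≈ 470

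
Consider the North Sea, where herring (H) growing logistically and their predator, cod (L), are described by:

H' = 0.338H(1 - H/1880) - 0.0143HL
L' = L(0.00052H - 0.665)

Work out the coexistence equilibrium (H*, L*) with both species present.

From dL/dt = 0 with L > 0: 0.00052H* = 0.665, so H* = 1280.
Substitute into dH/dt = 0: 0.338(1 - 1280/1880) = 0.0143L*.
The bracket is 0.32, giving L* = 0.108/0.0143 = 7.56.

H* ≈ 1280, L* ≈ 7.56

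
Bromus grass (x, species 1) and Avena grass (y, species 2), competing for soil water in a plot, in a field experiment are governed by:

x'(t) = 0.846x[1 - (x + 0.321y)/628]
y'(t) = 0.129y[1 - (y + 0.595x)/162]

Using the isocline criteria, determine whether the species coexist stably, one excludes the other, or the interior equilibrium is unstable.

species 1 excludes species 2

Compare the nullcline intercepts: K1/α12 = 628/0.321 = 1960 > K2 = 162; K2/α21 = 162/0.595 = 272 < K1 = 628.
Since the inequalities point opposite ways, species 1 can invade but species 2 cannot.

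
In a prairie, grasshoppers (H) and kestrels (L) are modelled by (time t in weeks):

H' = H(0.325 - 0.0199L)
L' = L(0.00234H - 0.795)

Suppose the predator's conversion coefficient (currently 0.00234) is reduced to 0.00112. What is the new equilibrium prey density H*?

At the interior fixed point, setting dL/dt = 0 with L > 0 fixes H* = (predator death rate)/(HL coefficient) — independent of the other coefficients.
With the change, H* = 0.795/0.00112 = 710; it rises from 340.

H* ≈ 710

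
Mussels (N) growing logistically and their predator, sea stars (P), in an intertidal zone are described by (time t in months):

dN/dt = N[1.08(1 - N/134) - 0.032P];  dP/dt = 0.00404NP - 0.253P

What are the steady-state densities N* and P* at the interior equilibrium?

From dP/dt = 0 with P > 0: 0.00404N* = 0.253, so N* = 62.6.
Substitute into dN/dt = 0: 1.08(1 - 62.6/134) = 0.032P*.
The bracket is 0.533, giving P* = 0.575/0.032 = 18.

N* ≈ 62.6, P* ≈ 18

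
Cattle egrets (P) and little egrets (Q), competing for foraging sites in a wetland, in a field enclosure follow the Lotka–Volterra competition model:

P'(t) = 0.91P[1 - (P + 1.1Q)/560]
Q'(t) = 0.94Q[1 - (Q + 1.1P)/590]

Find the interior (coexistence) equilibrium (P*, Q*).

P* ≈ 424, Q* ≈ 124

Setting both brackets to zero gives the nullclines P + 1.1Q = 560 and 1.1P + Q = 590.
Substituting Q = 590 - 1.1P into the first: P(1 - 1.1·1.1) = 560 - 1.1·590.
So P* = -89/-0.21 = 424, and then Q* = 590 - 1.1·424 = 124.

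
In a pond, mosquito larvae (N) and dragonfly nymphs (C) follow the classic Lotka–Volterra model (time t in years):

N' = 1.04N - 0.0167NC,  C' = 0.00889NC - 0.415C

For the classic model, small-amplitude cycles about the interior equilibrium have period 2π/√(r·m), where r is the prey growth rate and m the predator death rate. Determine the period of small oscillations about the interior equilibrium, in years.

T ≈ 9.56 years

Here r = 1.04 and m = 0.415, so r·m = 0.432.
ω = √0.432 = 0.657 per year, hence T = 2π/ω ≈ 9.56 years.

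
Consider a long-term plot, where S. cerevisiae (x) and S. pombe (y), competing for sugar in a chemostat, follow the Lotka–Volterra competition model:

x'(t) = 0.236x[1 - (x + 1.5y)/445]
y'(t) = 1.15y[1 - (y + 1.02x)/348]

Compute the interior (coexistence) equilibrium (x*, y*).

x* ≈ 145, y* ≈ 200

Setting both brackets to zero gives the nullclines x + 1.5y = 445 and 1.02x + y = 348.
Substituting y = 348 - 1.02x into the first: x(1 - 1.5·1.02) = 445 - 1.5·348.
So x* = -77/-0.53 = 145, and then y* = 348 - 1.02·145 = 200.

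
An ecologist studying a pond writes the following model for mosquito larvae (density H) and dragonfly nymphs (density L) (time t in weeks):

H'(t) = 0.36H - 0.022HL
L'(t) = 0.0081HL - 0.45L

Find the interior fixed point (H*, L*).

H* ≈ 55.6, L* ≈ 16.4

Set dL/dt = 0 with L > 0: 0.0081H - 0.45 = 0, so H* = 0.45/0.0081 = 55.6.
Set dH/dt = 0 with H > 0: 0.36 - 0.022L = 0, so L* = 0.36/0.022 = 16.4.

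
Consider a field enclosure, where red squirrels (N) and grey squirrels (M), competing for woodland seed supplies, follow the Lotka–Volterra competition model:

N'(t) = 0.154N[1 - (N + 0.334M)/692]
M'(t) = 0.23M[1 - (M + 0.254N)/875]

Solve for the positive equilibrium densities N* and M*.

N* ≈ 437, M* ≈ 764

Setting both brackets to zero gives the nullclines N + 0.334M = 692 and 0.254N + M = 875.
Substituting M = 875 - 0.254N into the first: N(1 - 0.334·0.254) = 692 - 0.334·875.
So N* = 400/0.915 = 437, and then M* = 875 - 0.254·437 = 764.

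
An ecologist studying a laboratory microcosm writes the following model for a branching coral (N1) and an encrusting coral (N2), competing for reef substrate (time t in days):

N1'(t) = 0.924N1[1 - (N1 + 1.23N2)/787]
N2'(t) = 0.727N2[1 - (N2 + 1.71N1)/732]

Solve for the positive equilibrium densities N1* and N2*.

N1* ≈ 103, N2* ≈ 556

Setting both brackets to zero gives the nullclines N1 + 1.23N2 = 787 and 1.71N1 + N2 = 732.
Substituting N2 = 732 - 1.71N1 into the first: N1(1 - 1.23·1.71) = 787 - 1.23·732.
So N1* = -113/-1.1 = 103, and then N2* = 732 - 1.71·103 = 556.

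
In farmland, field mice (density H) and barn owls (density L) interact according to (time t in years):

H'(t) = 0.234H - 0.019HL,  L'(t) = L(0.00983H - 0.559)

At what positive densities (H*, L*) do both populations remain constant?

H* ≈ 56.9, L* ≈ 12.3

Set dL/dt = 0 with L > 0: 0.00983H - 0.559 = 0, so H* = 0.559/0.00983 = 56.9.
Set dH/dt = 0 with H > 0: 0.234 - 0.019L = 0, so L* = 0.234/0.019 = 12.3.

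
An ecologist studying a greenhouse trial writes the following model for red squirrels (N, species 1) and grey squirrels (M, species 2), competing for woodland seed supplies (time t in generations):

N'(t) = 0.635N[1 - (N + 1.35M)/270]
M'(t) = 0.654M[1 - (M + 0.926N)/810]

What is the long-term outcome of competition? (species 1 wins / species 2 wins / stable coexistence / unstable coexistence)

Compare the nullcline intercepts: K1/α12 = 270/1.35 = 200 < K2 = 810; K2/α21 = 810/0.926 = 875 > K1 = 270.
Since the inequalities point opposite ways, species 2 can invade but species 1 cannot.

species 2 excludes species 1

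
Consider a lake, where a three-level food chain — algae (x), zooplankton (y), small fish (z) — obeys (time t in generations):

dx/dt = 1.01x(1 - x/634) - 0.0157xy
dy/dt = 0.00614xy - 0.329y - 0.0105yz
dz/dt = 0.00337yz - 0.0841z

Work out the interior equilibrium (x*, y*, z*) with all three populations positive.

From dz/dt = 0: 0.00337y* = 0.0841, so y* = 25.
From dx/dt = 0: 1.01(1 - x*/634) = 0.0157·25, giving x* = 634·(1 - 0.388) = 388.
From dy/dt = 0: 0.00614·388 - 0.329 = 0.0105z*, so z* = 2.05/0.0105 = 196.

x* ≈ 388, y* ≈ 25, z* ≈ 196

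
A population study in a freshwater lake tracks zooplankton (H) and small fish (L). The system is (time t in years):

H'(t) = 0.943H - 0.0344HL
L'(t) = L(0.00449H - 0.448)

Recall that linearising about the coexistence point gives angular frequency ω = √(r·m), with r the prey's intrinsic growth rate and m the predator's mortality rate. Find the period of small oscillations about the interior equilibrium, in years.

T ≈ 9.67 years

Here r = 0.943 and m = 0.448, so r·m = 0.422.
ω = √0.422 = 0.65 per year, hence T = 2π/ω ≈ 9.67 years.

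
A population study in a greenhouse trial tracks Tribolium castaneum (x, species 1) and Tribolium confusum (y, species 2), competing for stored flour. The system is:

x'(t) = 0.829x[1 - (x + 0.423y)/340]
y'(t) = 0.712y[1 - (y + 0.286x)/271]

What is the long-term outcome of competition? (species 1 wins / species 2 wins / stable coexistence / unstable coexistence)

Compare the nullcline intercepts: K1/α12 = 340/0.423 = 804 > K2 = 271; K2/α21 = 271/0.286 = 948 > K1 = 340.
Since both inequalities hold, each species can invade when rare, so the interior equilibrium is stable.

stable coexistence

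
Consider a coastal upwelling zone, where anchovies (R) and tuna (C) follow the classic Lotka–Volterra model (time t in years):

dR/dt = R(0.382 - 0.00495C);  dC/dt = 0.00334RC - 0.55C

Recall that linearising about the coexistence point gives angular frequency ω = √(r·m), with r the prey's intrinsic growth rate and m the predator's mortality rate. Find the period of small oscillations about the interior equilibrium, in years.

Here r = 0.382 and m = 0.55, so r·m = 0.21.
ω = √0.21 = 0.458 per year, hence T = 2π/ω ≈ 13.7 years.

T ≈ 13.7 years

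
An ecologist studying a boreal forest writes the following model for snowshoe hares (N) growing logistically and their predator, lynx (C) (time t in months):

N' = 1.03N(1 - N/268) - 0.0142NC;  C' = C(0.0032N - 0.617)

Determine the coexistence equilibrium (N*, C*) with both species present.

N* ≈ 193, C* ≈ 20.3

From dC/dt = 0 with C > 0: 0.0032N* = 0.617, so N* = 193.
Substitute into dN/dt = 0: 1.03(1 - 193/268) = 0.0142C*.
The bracket is 0.281, giving C* = 0.289/0.0142 = 20.3.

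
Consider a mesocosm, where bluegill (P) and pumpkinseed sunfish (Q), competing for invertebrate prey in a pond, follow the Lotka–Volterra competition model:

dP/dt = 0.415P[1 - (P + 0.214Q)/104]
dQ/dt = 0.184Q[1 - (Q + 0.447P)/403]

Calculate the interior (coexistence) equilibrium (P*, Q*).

P* ≈ 19.6, Q* ≈ 394

Setting both brackets to zero gives the nullclines P + 0.214Q = 104 and 0.447P + Q = 403.
Substituting Q = 403 - 0.447P into the first: P(1 - 0.214·0.447) = 104 - 0.214·403.
So P* = 17.8/0.904 = 19.6, and then Q* = 403 - 0.447·19.6 = 394.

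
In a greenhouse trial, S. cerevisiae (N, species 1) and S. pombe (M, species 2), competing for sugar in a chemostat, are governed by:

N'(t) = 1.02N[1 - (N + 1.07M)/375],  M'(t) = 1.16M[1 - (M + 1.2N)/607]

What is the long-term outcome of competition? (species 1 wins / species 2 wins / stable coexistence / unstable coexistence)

Compare the nullcline intercepts: K1/α12 = 375/1.07 = 350 < K2 = 607; K2/α21 = 607/1.2 = 506 > K1 = 375.
Since the inequalities point opposite ways, species 2 can invade but species 1 cannot.

species 2 excludes species 1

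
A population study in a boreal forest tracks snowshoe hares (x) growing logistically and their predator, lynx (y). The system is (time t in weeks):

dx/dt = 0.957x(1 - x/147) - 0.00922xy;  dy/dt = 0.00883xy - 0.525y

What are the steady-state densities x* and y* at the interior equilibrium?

From dy/dt = 0 with y > 0: 0.00883x* = 0.525, so x* = 59.5.
Substitute into dx/dt = 0: 0.957(1 - 59.5/147) = 0.00922y*.
The bracket is 0.596, giving y* = 0.57/0.00922 = 61.8.

x* ≈ 59.5, y* ≈ 61.8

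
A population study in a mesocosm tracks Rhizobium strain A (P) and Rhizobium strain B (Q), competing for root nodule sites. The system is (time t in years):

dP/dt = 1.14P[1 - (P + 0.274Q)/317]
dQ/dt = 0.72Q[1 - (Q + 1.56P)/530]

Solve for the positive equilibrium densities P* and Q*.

P* ≈ 300, Q* ≈ 62

Setting both brackets to zero gives the nullclines P + 0.274Q = 317 and 1.56P + Q = 530.
Substituting Q = 530 - 1.56P into the first: P(1 - 0.274·1.56) = 317 - 0.274·530.
So P* = 172/0.573 = 300, and then Q* = 530 - 1.56·300 = 62.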